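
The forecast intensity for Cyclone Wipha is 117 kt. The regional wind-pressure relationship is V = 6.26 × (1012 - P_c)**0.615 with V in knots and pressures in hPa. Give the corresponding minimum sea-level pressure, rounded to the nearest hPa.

895 hPa

ΔP = (V / 6.26)^(1/0.615) = (117/6.26)^1.626.
117/6.26 = 18.690; 18.690^1.626 ≈ 116.86 hPa.
P_c = 1012 − 116.86 = 895.14 ≈ 895 hPa.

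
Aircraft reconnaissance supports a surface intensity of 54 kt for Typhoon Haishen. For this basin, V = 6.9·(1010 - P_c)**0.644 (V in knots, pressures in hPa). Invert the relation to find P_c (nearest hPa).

ΔP = (V / 6.9)^(1/0.644) = (54/6.9)^1.553.
54/6.9 = 7.826; 7.826^1.553 ≈ 24.41 hPa.
P_c = 1010 − 24.41 = 985.59 ≈ 986 hPa.

986 hPa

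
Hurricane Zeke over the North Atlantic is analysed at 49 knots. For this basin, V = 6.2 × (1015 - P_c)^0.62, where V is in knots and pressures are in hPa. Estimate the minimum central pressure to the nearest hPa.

ΔP = (V / 6.2)^(1/0.62) = (49/6.2)^1.613.
49/6.2 = 7.903; 7.903^1.613 ≈ 28.06 hPa.
P_c = 1015 − 28.06 = 986.94 ≈ 987 hPa.

987 hPa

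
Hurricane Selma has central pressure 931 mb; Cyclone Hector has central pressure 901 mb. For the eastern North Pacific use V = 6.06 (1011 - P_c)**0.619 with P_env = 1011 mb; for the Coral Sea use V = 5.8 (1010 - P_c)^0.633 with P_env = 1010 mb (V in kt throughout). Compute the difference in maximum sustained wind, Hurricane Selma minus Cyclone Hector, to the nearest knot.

Hurricane Selma: ΔP = 80; V ≈ 6.06 × 80^0.619 ≈ 91.30 kt.
Cyclone Hector: ΔP = 109; V ≈ 5.8 × 109^0.633 ≈ 113.01 kt.
Difference ≈ 91.30 − 113.01 = -21.71 → -22 kt.

-22 kt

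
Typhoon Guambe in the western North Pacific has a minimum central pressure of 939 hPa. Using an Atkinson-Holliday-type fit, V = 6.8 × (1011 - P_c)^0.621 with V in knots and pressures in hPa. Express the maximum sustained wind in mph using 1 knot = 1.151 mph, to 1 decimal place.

111.4 mph

ΔP = 1011 − 939 = 72 hPa.
V ≈ 6.8 × 72^0.621 = 6.8 × 14.237 ≈ 96.808 kt.
96.808 × 1.151 ≈ 111.43 mph → 111.4 mph.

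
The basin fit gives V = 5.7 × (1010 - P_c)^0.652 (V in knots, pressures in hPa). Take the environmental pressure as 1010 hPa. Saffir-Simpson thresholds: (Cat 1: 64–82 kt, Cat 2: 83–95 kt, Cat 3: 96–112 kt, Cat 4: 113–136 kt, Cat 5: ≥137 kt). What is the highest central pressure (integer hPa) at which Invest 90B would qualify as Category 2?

949 hPa

Category 2 begins at V = 83 kt.
Required ΔP = (83/5.7)^(1/0.652) = 14.561^1.534 ≈ 60.82 hPa.
P_c ≤ 1010 − 60.82 = 949.18, so the highest integer P_c is 949 hPa.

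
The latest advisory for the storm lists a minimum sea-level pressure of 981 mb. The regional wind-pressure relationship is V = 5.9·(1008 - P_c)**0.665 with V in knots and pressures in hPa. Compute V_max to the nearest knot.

53 kt

ΔP = 1008 − 981 = 27 mb.
27^0.665 ≈ 8.951.
V ≈ 5.9 × 8.951 ≈ 52.8 kt.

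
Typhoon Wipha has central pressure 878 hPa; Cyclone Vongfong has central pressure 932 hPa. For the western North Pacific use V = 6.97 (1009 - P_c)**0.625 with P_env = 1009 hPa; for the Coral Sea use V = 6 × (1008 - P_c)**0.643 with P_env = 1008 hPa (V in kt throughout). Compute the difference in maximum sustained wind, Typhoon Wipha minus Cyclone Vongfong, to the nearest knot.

50 kt

Typhoon Wipha: ΔP = 131; V ≈ 6.97 × 131^0.625 ≈ 146.73 kt.
Cyclone Vongfong: ΔP = 76; V ≈ 6 × 76^0.643 ≈ 97.17 kt.
Difference ≈ 146.73 − 97.17 = 49.56 → 50 kt.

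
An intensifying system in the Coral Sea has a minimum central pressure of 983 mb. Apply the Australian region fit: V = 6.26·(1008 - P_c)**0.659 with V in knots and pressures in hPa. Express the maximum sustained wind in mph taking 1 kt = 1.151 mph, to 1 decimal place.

ΔP = 1008 − 983 = 25 mb.
V ≈ 6.26 × 25^0.659 = 6.26 × 8.341 ≈ 52.218 kt.
52.218 × 1.151 ≈ 60.10 mph → 60.1 mph.

60.1 mph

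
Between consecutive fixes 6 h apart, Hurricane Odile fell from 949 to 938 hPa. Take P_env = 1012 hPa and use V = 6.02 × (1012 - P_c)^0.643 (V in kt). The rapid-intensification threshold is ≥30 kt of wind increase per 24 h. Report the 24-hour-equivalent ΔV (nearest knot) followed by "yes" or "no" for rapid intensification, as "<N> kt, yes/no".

38 kt, yes

V₁: ΔP = 63, V ≈ 6.02 × 63^0.643 ≈ 86.41 kt.
V₂: ΔP = 74, V ≈ 6.02 × 74^0.643 ≈ 95.83 kt.
ΔV over 6 h = 9.42 kt → 24 h equivalent = 9.42 × 24/6 ≈ 37.68 kt.
38 kt ≥ 30 kt ⇒ rapid intensification.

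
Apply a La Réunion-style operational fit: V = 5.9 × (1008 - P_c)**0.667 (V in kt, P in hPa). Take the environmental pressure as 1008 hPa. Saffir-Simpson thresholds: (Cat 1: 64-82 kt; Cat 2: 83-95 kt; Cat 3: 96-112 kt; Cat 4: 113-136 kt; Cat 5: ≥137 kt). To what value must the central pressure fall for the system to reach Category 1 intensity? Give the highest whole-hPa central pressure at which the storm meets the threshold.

972 hPa

Category 1 begins at V = 64 kt.
Required ΔP = (64/5.9)^(1/0.667) = 10.847^1.499 ≈ 35.66 hPa.
P_c ≤ 1008 − 35.66 = 972.34, so the highest integer P_c is 972 hPa.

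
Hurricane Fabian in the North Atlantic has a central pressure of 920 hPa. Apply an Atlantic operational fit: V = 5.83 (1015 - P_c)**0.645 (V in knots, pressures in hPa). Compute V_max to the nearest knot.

ΔP = 1015 − 920 = 95 hPa.
95^0.645 ≈ 18.864.
V ≈ 5.83 × 18.864 ≈ 110.0 kt.

110 kt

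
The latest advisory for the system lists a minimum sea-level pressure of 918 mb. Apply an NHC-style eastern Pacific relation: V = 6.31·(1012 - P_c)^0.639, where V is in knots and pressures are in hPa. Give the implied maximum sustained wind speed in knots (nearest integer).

ΔP = 1012 − 918 = 94 mb.
94^0.639 ≈ 18.232.
V ≈ 6.31 × 18.232 ≈ 115.0 kt.

115 kt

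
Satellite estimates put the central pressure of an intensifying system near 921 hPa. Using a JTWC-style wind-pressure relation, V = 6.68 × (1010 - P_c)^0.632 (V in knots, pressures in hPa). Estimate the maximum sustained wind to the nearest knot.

ΔP = 1010 − 921 = 89 hPa.
89^0.632 ≈ 17.061.
V ≈ 6.68 × 17.061 ≈ 114.0 kt.

114 kt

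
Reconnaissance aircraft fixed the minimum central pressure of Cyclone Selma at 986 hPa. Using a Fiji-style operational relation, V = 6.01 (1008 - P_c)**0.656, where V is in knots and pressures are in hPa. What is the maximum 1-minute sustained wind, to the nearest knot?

ΔP = 1008 − 986 = 22 hPa.
22^0.656 ≈ 7.597.
V ≈ 6.01 × 7.597 ≈ 45.7 kt.

46 kt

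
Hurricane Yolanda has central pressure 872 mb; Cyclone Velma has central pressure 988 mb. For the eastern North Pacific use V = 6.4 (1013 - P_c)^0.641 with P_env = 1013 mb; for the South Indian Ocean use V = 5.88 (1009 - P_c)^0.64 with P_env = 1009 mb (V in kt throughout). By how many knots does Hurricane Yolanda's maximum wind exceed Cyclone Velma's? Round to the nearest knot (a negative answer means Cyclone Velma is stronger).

111 kt

Hurricane Yolanda: ΔP = 141; V ≈ 6.4 × 141^0.641 ≈ 152.70 kt.
Cyclone Velma: ΔP = 21; V ≈ 5.88 × 21^0.64 ≈ 41.27 kt.
Difference ≈ 152.70 − 41.27 = 111.43 → 111 kt.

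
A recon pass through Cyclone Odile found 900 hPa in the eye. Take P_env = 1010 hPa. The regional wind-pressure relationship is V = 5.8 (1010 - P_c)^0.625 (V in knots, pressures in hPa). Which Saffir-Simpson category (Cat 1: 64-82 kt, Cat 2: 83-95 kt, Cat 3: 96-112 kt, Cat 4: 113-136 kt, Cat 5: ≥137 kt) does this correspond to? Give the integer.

3

ΔP = 1010 − 900 = 110 hPa.
V ≈ 5.8 × 110^0.625 = 5.8 × 18.87 ≈ 109 kt.
109 kt falls in the Category 3 band.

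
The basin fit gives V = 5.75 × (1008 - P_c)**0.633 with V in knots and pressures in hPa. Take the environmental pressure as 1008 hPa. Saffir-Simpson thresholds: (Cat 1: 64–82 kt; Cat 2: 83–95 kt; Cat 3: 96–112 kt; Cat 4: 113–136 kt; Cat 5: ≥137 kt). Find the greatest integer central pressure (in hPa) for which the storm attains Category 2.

940 hPa

Category 2 begins at V = 83 kt.
Required ΔP = (83/5.75)^(1/0.633) = 14.435^1.580 ≈ 67.86 hPa.
P_c ≤ 1008 − 67.86 = 940.14, so the highest integer P_c is 940 hPa.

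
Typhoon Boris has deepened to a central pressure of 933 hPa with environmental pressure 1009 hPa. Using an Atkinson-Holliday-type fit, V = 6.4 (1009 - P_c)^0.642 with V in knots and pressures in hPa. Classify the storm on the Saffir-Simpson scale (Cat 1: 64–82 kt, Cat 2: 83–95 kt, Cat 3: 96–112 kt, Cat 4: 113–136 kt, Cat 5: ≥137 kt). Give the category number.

3

ΔP = 1009 − 933 = 76 hPa.
V ≈ 6.4 × 76^0.642 = 6.4 × 16.12 ≈ 103 kt.
103 kt falls in the Category 3 band.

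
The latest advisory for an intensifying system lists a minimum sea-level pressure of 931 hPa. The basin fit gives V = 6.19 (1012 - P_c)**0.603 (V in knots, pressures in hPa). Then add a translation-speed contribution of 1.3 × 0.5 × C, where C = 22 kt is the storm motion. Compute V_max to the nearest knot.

102 kt

ΔP = 1012 − 931 = 81 hPa.
81^0.603 ≈ 14.152.
V ≈ 6.19 × 14.152 ≈ 87.6 kt.
Translation term: 1.3 × 0.5 × 22 = 14.3 kt.
Corrected V ≈ 101.9 kt → 102 kt.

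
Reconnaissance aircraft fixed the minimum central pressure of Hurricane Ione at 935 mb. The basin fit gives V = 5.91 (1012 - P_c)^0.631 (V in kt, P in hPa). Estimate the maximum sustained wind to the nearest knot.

92 kt

ΔP = 1012 − 935 = 77 mb.
77^0.631 ≈ 15.502.
V ≈ 5.91 × 15.502 ≈ 91.6 kt.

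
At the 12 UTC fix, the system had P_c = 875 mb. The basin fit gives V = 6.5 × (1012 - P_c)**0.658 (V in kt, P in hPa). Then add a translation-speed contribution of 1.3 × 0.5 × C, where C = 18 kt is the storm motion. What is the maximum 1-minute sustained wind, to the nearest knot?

ΔP = 1012 − 875 = 137 mb.
137^0.658 ≈ 25.466.
V ≈ 6.5 × 25.466 ≈ 165.5 kt.
Translation term: 1.3 × 0.5 × 18 = 11.7 kt.
Corrected V ≈ 177.2 kt → 177 kt.

177 kt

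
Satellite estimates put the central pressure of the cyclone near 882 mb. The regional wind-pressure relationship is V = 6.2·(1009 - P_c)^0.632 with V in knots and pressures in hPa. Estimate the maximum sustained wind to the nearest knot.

ΔP = 1009 − 882 = 127 mb.
127^0.632 ≈ 21.360.
V ≈ 6.2 × 21.360 ≈ 132.4 kt.

132 kt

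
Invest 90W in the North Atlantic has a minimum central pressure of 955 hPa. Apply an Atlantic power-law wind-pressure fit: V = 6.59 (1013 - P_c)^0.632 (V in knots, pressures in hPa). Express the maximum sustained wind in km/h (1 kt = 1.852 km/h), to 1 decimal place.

ΔP = 1013 − 955 = 58 hPa.
V ≈ 6.59 × 58^0.632 = 6.59 × 13.016 ≈ 85.777 kt.
85.777 × 1.852 ≈ 158.86 km/h → 158.9 km/h.

158.9 km/h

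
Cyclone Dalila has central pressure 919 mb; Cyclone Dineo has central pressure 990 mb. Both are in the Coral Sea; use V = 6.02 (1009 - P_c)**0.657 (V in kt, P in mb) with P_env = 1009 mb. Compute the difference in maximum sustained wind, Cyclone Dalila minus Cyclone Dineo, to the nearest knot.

74 kt

Cyclone Dalila: ΔP = 90; V ≈ 6.02 × 90^0.657 ≈ 115.75 kt.
Cyclone Dineo: ΔP = 19; V ≈ 6.02 × 19^0.657 ≈ 41.66 kt.
Difference ≈ 115.75 − 41.66 = 74.09 → 74 kt.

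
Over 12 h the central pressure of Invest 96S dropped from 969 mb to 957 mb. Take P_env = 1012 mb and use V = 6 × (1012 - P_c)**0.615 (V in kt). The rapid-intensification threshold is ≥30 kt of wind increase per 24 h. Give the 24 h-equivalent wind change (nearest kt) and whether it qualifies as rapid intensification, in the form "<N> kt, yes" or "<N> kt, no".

20 kt, no

V₁: ΔP = 43, V ≈ 6 × 43^0.615 ≈ 60.64 kt.
V₂: ΔP = 55, V ≈ 6 × 55^0.615 ≈ 70.55 kt.
ΔV over 12 h = 9.91 kt → 24 h equivalent = 9.91 × 24/12 ≈ 19.82 kt.
20 kt < 30 kt ⇒ not rapid intensification.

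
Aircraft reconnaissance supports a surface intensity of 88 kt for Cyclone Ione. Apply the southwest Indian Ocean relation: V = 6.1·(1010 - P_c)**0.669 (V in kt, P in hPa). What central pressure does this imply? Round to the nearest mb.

ΔP = (V / 6.1)^(1/0.669) = (88/6.1)^1.495.
88/6.1 = 14.426; 14.426^1.495 ≈ 54.03 mb.
P_c = 1010 − 54.03 = 955.97 ≈ 956 mb.

956 mb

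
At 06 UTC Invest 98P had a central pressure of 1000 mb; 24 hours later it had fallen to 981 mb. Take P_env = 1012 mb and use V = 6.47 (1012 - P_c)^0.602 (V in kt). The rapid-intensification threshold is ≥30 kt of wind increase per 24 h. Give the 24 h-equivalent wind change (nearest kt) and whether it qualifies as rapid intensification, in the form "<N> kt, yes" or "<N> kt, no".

V₁: ΔP = 12, V ≈ 6.47 × 12^0.602 ≈ 28.88 kt.
V₂: ΔP = 31, V ≈ 6.47 × 31^0.602 ≈ 51.13 kt.
ΔV over 24 h = 22.25 kt → 24 h equivalent = 22.25 × 24/24 ≈ 22.25 kt.
22 kt < 30 kt ⇒ not rapid intensification.

22 kt, no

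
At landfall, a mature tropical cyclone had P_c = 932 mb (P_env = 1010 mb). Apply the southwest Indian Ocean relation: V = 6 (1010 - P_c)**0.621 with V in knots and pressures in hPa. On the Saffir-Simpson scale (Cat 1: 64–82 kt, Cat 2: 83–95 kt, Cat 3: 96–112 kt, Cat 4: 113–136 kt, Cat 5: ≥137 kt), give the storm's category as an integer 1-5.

ΔP = 1010 − 932 = 78 mb.
V ≈ 6 × 78^0.621 = 6 × 14.96 ≈ 90 kt.
90 kt falls in the Category 2 band.

2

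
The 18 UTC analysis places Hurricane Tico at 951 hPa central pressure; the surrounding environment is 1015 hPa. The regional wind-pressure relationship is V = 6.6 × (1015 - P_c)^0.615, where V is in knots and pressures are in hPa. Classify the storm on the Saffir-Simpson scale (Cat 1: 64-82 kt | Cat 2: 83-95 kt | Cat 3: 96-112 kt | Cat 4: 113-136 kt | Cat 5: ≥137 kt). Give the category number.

ΔP = 1015 − 951 = 64 hPa.
V ≈ 6.6 × 64^0.615 = 6.6 × 12.91 ≈ 85 kt.
85 kt falls in the Category 2 band.

2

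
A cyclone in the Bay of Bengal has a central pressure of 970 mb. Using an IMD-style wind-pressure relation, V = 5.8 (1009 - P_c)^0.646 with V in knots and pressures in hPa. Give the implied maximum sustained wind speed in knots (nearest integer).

62 kt

ΔP = 1009 − 970 = 39 mb.
39^0.646 ≈ 10.662.
V ≈ 5.8 × 10.662 ≈ 61.8 kt.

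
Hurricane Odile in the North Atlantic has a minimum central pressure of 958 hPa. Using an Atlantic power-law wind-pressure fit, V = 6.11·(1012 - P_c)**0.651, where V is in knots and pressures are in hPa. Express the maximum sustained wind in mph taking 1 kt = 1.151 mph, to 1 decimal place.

ΔP = 1012 − 958 = 54 hPa.
V ≈ 6.11 × 54^0.651 = 6.11 × 13.421 ≈ 82.003 kt.
82.003 × 1.151 ≈ 94.39 mph → 94.4 mph.

94.4 mph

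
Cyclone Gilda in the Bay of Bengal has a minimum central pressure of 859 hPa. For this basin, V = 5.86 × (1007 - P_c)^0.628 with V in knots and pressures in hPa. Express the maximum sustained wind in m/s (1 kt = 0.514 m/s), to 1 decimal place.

ΔP = 1007 − 859 = 148 hPa.
V ≈ 5.86 × 148^0.628 = 5.86 × 23.063 ≈ 135.152 kt.
135.152 × 0.514 ≈ 69.47 m/s → 69.5 m/s.

69.5 m/s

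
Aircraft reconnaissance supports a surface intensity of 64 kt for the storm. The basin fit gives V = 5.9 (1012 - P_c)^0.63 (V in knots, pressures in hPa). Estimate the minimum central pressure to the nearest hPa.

ΔP = (V / 5.9)^(1/0.63) = (64/5.9)^1.587.
64/5.9 = 10.847; 10.847^1.587 ≈ 43.99 hPa.
P_c = 1012 − 43.99 = 968.01 ≈ 968 hPa.

968 hPa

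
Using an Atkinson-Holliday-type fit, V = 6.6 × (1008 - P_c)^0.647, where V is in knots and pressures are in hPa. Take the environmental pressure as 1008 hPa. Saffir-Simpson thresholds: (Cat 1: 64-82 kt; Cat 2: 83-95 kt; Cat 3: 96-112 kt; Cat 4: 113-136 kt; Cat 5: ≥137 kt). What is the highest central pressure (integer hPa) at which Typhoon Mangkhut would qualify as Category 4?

927 hPa

Category 4 begins at V = 113 kt.
Required ΔP = (113/6.6)^(1/0.647) = 17.121^1.546 ≈ 80.64 hPa.
P_c ≤ 1008 − 80.64 = 927.36, so the highest integer P_c is 927 hPa.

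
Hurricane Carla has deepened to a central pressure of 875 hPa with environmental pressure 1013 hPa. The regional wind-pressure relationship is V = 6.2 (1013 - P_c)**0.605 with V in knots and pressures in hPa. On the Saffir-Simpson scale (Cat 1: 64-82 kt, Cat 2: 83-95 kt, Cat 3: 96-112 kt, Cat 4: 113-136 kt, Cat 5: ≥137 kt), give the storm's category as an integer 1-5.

4

ΔP = 1013 − 875 = 138 hPa.
V ≈ 6.2 × 138^0.605 = 6.2 × 19.71 ≈ 122 kt.
122 kt falls in the Category 4 band.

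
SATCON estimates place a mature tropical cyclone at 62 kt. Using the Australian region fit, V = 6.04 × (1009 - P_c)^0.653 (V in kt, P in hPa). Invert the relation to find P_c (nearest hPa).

974 hPa

ΔP = (V / 6.04)^(1/0.653) = (62/6.04)^1.531.
62/6.04 = 10.265; 10.265^1.531 ≈ 35.38 hPa.
P_c = 1009 − 35.38 = 973.62 ≈ 974 hPa.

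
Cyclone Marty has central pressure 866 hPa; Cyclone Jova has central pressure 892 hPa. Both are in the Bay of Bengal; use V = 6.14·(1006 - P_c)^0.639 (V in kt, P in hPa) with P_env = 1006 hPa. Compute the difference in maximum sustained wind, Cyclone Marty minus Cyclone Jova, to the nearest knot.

18 kt

Cyclone Marty: ΔP = 140; V ≈ 6.14 × 140^0.639 ≈ 144.39 kt.
Cyclone Jova: ΔP = 114; V ≈ 6.14 × 114^0.639 ≈ 126.63 kt.
Difference ≈ 144.39 − 126.63 = 17.76 → 18 kt.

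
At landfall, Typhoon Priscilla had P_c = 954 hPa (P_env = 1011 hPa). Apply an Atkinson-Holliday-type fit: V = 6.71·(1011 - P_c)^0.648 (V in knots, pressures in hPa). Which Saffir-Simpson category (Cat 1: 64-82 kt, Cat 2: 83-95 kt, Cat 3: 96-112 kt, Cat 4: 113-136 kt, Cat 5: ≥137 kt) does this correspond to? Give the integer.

2

ΔP = 1011 − 954 = 57 hPa.
V ≈ 6.71 × 57^0.648 = 6.71 × 13.73 ≈ 92 kt.
92 kt falls in the Category 2 band.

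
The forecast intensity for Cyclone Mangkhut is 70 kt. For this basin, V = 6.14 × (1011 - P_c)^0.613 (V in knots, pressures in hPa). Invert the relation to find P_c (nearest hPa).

958 hPa

ΔP = (V / 6.14)^(1/0.613) = (70/6.14)^1.631.
70/6.14 = 11.401; 11.401^1.631 ≈ 52.99 hPa.
P_c = 1011 − 52.99 = 958.01 ≈ 958 hPa.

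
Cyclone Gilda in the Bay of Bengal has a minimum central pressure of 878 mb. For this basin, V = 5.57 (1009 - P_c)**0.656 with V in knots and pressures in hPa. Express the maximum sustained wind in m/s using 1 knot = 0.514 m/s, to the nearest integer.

ΔP = 1009 − 878 = 131 mb.
V ≈ 5.57 × 131^0.656 = 5.57 × 24.487 ≈ 136.391 kt.
136.391 × 0.514 ≈ 70.10 m/s → 70 m/s.

70 m/s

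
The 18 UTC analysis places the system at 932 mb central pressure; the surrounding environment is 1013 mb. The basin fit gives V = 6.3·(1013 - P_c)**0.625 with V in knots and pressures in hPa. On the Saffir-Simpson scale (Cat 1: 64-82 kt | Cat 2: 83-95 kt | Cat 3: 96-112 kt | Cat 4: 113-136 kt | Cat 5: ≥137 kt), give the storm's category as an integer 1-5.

ΔP = 1013 − 932 = 81 mb.
V ≈ 6.3 × 81^0.625 = 6.3 × 15.59 ≈ 98 kt.
98 kt falls in the Category 3 band.

3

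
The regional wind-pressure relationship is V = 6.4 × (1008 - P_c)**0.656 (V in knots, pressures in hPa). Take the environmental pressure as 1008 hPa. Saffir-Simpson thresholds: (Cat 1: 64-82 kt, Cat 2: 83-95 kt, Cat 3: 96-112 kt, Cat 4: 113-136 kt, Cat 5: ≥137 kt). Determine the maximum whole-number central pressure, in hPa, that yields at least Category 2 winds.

Category 2 begins at V = 83 kt.
Required ΔP = (83/6.4)^(1/0.656) = 12.969^1.524 ≈ 49.72 hPa.
P_c ≤ 1008 − 49.72 = 958.28, so the highest integer P_c is 958 hPa.

958 hPa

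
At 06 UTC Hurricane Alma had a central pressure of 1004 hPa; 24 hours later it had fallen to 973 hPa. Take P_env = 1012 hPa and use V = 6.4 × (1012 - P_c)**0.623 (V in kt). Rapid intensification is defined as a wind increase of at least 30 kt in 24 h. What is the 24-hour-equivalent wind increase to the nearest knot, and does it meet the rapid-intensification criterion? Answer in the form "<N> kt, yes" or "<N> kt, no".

39 kt, yes

V₁: ΔP = 8, V ≈ 6.4 × 8^0.623 ≈ 23.38 kt.
V₂: ΔP = 39, V ≈ 6.4 × 39^0.623 ≈ 62.72 kt.
ΔV over 24 h = 39.34 kt → 24 h equivalent = 39.34 × 24/24 ≈ 39.34 kt.
39 kt ≥ 30 kt ⇒ rapid intensification.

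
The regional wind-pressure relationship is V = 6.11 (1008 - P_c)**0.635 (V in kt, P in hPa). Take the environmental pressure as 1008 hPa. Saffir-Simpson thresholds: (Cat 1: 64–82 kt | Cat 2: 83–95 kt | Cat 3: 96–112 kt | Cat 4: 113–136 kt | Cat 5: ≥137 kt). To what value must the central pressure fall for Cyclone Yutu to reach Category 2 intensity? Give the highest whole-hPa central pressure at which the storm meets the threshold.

Category 2 begins at V = 83 kt.
Required ΔP = (83/6.11)^(1/0.635) = 13.584^1.575 ≈ 60.86 hPa.
P_c ≤ 1008 − 60.86 = 947.14, so the highest integer P_c is 947 hPa.

947 hPa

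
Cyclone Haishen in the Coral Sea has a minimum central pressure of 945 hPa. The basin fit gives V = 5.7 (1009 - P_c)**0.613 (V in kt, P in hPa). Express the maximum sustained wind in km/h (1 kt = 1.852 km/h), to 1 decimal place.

135.1 km/h

ΔP = 1009 − 945 = 64 hPa.
V ≈ 5.7 × 64^0.613 = 5.7 × 12.799 ≈ 72.956 kt.
72.956 × 1.852 ≈ 135.12 km/h → 135.1 km/h.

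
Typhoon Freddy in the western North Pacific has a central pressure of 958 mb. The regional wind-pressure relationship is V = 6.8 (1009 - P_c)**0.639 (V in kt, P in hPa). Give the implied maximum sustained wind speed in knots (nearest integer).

84 kt

ΔP = 1009 − 958 = 51 mb.
51^0.639 ≈ 12.335.
V ≈ 6.8 × 12.335 ≈ 83.9 kt.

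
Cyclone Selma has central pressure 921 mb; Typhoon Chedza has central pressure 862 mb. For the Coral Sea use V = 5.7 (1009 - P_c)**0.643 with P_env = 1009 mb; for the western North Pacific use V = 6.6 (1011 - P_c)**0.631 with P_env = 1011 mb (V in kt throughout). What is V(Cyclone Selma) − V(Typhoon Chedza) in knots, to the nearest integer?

Cyclone Selma: ΔP = 88; V ≈ 5.7 × 88^0.643 ≈ 101.43 kt.
Typhoon Chedza: ΔP = 149; V ≈ 6.6 × 149^0.631 ≈ 155.18 kt.
Difference ≈ 101.43 − 155.18 = -53.75 → -54 kt.

-54 kt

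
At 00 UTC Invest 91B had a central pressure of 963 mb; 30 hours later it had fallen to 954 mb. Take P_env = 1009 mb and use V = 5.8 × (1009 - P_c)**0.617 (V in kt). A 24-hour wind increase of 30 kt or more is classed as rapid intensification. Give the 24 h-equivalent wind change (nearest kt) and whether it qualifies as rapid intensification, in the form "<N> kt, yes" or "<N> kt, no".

6 kt, no

V₁: ΔP = 46, V ≈ 5.8 × 46^0.617 ≈ 61.57 kt.
V₂: ΔP = 55, V ≈ 5.8 × 55^0.617 ≈ 68.74 kt.
ΔV over 30 h = 7.17 kt → 24 h equivalent = 7.17 × 24/30 ≈ 5.74 kt.
6 kt < 30 kt ⇒ not rapid intensification.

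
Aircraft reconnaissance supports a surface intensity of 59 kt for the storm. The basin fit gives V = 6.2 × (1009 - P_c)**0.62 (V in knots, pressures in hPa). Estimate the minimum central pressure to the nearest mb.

ΔP = (V / 6.2)^(1/0.62) = (59/6.2)^1.613.
59/6.2 = 9.516; 9.516^1.613 ≈ 37.86 mb.
P_c = 1009 − 37.86 = 971.14 ≈ 971 mb.

971 mb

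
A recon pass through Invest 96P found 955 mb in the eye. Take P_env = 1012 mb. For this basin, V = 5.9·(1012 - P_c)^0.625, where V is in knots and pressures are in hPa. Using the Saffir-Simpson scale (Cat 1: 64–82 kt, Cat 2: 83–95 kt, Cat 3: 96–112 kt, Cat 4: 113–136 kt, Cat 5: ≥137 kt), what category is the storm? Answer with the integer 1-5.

ΔP = 1012 − 955 = 57 mb.
V ≈ 5.9 × 57^0.625 = 5.9 × 12.51 ≈ 74 kt.
74 kt falls in the Category 1 band.

1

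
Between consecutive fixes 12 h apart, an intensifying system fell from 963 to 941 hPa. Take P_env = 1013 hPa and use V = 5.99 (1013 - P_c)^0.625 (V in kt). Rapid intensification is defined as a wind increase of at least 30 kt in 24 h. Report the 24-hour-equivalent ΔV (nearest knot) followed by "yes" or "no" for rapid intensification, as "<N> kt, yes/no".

35 kt, yes

V₁: ΔP = 50, V ≈ 5.99 × 50^0.625 ≈ 69.07 kt.
V₂: ΔP = 72, V ≈ 5.99 × 72^0.625 ≈ 86.75 kt.
ΔV over 12 h = 17.68 kt → 24 h equivalent = 17.68 × 24/12 ≈ 35.36 kt.
35 kt ≥ 30 kt ⇒ rapid intensification.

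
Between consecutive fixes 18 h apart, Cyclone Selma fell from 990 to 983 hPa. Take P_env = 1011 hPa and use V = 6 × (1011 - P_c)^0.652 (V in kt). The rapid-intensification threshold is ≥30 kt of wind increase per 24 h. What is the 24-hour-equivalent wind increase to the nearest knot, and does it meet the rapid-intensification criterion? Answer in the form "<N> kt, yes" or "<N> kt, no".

12 kt, no

V₁: ΔP = 21, V ≈ 6 × 21^0.652 ≈ 43.68 kt.
V₂: ΔP = 28, V ≈ 6 × 28^0.652 ≈ 52.69 kt.
ΔV over 18 h = 9.01 kt → 24 h equivalent = 9.01 × 24/18 ≈ 12.01 kt.
12 kt < 30 kt ⇒ not rapid intensification.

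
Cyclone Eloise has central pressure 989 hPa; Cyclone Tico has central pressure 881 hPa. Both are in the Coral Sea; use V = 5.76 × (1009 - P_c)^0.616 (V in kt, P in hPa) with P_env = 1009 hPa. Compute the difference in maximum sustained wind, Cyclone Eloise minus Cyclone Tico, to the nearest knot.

-78 kt

Cyclone Eloise: ΔP = 20; V ≈ 5.76 × 20^0.616 ≈ 36.46 kt.
Cyclone Tico: ΔP = 128; V ≈ 5.76 × 128^0.616 ≈ 114.41 kt.
Difference ≈ 36.46 − 114.41 = -77.95 → -78 kt.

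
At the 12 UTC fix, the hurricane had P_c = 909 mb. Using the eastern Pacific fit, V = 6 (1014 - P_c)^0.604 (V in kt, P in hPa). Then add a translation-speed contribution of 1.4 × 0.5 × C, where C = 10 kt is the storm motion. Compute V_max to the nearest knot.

ΔP = 1014 − 909 = 105 mb.
105^0.604 ≈ 16.626.
V ≈ 6 × 16.626 ≈ 99.8 kt.
Translation term: 1.4 × 0.5 × 10 = 7 kt.
Corrected V ≈ 106.8 kt → 107 kt.

107 kt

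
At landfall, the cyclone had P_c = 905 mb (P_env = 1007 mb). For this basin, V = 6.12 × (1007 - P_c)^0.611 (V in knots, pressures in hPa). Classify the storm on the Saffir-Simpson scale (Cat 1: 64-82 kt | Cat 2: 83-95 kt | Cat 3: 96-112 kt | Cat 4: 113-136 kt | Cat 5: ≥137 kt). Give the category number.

3

ΔP = 1007 − 905 = 102 mb.
V ≈ 6.12 × 102^0.611 = 6.12 × 16.88 ≈ 103 kt.
103 kt falls in the Category 3 band.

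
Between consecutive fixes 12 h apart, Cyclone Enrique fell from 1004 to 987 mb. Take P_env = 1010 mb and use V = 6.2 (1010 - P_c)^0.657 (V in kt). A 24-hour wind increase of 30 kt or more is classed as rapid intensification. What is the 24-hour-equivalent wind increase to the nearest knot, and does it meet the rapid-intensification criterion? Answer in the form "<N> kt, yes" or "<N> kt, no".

57 kt, yes

V₁: ΔP = 6, V ≈ 6.2 × 6^0.657 ≈ 20.12 kt.
V₂: ΔP = 23, V ≈ 6.2 × 23^0.657 ≈ 48.65 kt.
ΔV over 12 h = 28.53 kt → 24 h equivalent = 28.53 × 24/12 ≈ 57.06 kt.
57 kt ≥ 30 kt ⇒ rapid intensification.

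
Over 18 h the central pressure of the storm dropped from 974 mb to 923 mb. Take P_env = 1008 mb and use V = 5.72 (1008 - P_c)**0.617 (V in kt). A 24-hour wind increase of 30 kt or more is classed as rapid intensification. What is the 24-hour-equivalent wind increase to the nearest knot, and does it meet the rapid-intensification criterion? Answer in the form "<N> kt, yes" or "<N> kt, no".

V₁: ΔP = 34, V ≈ 5.72 × 34^0.617 ≈ 50.39 kt.
V₂: ΔP = 85, V ≈ 5.72 × 85^0.617 ≈ 88.68 kt.
ΔV over 18 h = 38.29 kt → 24 h equivalent = 38.29 × 24/18 ≈ 51.05 kt.
51 kt ≥ 30 kt ⇒ rapid intensification.

51 kt, yes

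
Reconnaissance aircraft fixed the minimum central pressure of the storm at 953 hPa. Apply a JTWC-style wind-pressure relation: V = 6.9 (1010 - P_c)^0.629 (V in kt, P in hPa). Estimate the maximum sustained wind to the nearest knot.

88 kt

ΔP = 1010 − 953 = 57 hPa.
57^0.629 ≈ 12.719.
V ≈ 6.9 × 12.719 ≈ 87.8 kt.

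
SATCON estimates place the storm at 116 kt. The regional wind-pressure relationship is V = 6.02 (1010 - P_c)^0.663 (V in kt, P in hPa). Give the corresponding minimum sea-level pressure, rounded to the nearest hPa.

ΔP = (V / 6.02)^(1/0.663) = (116/6.02)^1.508.
116/6.02 = 19.269; 19.269^1.508 ≈ 86.69 hPa.
P_c = 1010 − 86.69 = 923.31 ≈ 923 hPa.

923 hPa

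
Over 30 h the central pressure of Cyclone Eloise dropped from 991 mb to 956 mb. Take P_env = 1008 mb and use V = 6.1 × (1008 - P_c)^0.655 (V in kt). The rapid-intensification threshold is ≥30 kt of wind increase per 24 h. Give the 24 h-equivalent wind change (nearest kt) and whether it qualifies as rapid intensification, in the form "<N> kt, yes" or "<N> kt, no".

34 kt, yes

V₁: ΔP = 17, V ≈ 6.1 × 17^0.655 ≈ 39.02 kt.
V₂: ΔP = 52, V ≈ 6.1 × 52^0.655 ≈ 81.15 kt.
ΔV over 30 h = 42.13 kt → 24 h equivalent = 42.13 × 24/30 ≈ 33.70 kt.
34 kt ≥ 30 kt ⇒ rapid intensification.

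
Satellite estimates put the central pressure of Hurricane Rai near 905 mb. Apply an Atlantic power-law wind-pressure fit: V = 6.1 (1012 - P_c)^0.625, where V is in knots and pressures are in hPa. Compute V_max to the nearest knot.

113 kt

ΔP = 1012 − 905 = 107 mb.
107^0.625 ≈ 18.551.
V ≈ 6.1 × 18.551 ≈ 113.2 kt.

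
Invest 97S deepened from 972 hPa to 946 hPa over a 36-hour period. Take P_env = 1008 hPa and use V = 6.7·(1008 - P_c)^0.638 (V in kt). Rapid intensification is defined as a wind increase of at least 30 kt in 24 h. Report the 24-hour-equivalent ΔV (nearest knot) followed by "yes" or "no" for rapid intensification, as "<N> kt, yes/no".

18 kt, no

V₁: ΔP = 36, V ≈ 6.7 × 36^0.638 ≈ 65.92 kt.
V₂: ΔP = 62, V ≈ 6.7 × 62^0.638 ≈ 93.24 kt.
ΔV over 36 h = 27.32 kt → 24 h equivalent = 27.32 × 24/36 ≈ 18.21 kt.
18 kt < 30 kt ⇒ not rapid intensification.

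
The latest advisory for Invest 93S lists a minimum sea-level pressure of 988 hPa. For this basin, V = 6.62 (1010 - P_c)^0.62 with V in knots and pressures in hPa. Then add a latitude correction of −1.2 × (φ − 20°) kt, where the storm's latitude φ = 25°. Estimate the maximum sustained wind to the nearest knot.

ΔP = 1010 − 988 = 22 hPa.
22^0.62 ≈ 6.797.
V ≈ 6.62 × 6.797 ≈ 45.0 kt.
Latitude correction: −1.2 × (25 − 20) = -6 kt.
Corrected V ≈ 39 kt → 39 kt.

39 kt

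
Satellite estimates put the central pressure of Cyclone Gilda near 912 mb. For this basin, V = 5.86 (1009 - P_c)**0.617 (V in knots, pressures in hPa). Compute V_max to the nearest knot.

ΔP = 1009 − 912 = 97 mb.
97^0.617 ≈ 16.820.
V ≈ 5.86 × 16.820 ≈ 98.6 kt.

99 kt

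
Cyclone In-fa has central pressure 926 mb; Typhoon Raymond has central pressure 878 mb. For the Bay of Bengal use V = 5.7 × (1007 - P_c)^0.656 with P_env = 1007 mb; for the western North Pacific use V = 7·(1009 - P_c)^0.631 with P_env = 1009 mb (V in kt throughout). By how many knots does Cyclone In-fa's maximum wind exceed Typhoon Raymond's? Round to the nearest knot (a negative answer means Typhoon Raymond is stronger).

Cyclone In-fa: ΔP = 81; V ≈ 5.7 × 81^0.656 ≈ 101.82 kt.
Typhoon Raymond: ΔP = 131; V ≈ 7 × 131^0.631 ≈ 151.74 kt.
Difference ≈ 101.82 − 151.74 = -49.92 → -50 kt.

-50 kt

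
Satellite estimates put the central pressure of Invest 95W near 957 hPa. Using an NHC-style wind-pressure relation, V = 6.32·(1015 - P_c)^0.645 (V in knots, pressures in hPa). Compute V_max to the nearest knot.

87 kt

ΔP = 1015 − 957 = 58 hPa.
58^0.645 ≈ 13.722.
V ≈ 6.32 × 13.722 ≈ 86.7 kt.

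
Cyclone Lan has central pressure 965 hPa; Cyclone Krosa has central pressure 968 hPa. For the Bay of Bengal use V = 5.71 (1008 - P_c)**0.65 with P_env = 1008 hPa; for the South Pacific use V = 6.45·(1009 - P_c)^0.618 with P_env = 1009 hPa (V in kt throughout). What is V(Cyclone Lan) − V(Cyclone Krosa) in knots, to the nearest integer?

Cyclone Lan: ΔP = 43; V ≈ 5.71 × 43^0.65 ≈ 65.82 kt.
Cyclone Krosa: ΔP = 41; V ≈ 6.45 × 41^0.618 ≈ 64.01 kt.
Difference ≈ 65.82 − 64.01 = 1.81 → 2 kt.

2 kt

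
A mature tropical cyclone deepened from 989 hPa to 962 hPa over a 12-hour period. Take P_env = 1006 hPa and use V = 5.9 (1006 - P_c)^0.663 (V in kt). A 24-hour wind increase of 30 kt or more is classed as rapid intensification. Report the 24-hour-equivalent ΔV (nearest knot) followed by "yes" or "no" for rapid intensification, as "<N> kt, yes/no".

V₁: ΔP = 17, V ≈ 5.9 × 17^0.663 ≈ 38.60 kt.
V₂: ΔP = 44, V ≈ 5.9 × 44^0.663 ≈ 72.52 kt.
ΔV over 12 h = 33.92 kt → 24 h equivalent = 33.92 × 24/12 ≈ 67.84 kt.
68 kt ≥ 30 kt ⇒ rapid intensification.

68 kt, yes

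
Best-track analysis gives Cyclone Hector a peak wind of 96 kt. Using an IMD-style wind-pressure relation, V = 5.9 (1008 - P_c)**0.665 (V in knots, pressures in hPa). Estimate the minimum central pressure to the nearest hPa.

ΔP = (V / 5.9)^(1/0.665) = (96/5.9)^1.504.
96/5.9 = 16.271; 16.271^1.504 ≈ 66.33 hPa.
P_c = 1008 − 66.33 = 941.67 ≈ 942 hPa.

942 hPa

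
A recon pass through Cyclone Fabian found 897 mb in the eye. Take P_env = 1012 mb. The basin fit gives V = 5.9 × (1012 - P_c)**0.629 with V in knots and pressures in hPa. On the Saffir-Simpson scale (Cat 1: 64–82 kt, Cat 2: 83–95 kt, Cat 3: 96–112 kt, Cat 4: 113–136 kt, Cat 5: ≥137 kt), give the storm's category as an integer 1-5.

4

ΔP = 1012 − 897 = 115 mb.
V ≈ 5.9 × 115^0.629 = 5.9 × 19.78 ≈ 117 kt.
117 kt falls in the Category 4 band.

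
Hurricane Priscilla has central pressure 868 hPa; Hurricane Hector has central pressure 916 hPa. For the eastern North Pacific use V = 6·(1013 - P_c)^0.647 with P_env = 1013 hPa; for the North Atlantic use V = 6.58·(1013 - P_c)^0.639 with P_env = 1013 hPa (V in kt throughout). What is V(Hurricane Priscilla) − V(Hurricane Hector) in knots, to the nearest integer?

28 kt

Hurricane Priscilla: ΔP = 145; V ≈ 6 × 145^0.647 ≈ 150.16 kt.
Hurricane Hector: ΔP = 97; V ≈ 6.58 × 97^0.639 ≈ 122.40 kt.
Difference ≈ 150.16 − 122.40 = 27.76 → 28 kt.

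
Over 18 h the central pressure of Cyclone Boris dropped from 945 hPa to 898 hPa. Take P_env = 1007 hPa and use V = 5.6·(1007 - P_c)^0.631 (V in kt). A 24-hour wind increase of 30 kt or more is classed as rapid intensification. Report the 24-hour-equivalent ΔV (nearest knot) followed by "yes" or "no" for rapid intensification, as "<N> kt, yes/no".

43 kt, yes

V₁: ΔP = 62, V ≈ 5.6 × 62^0.631 ≈ 75.72 kt.
V₂: ΔP = 109, V ≈ 5.6 × 109^0.631 ≈ 108.09 kt.
ΔV over 18 h = 32.37 kt → 24 h equivalent = 32.37 × 24/18 ≈ 43.16 kt.
43 kt ≥ 30 kt ⇒ rapid intensification.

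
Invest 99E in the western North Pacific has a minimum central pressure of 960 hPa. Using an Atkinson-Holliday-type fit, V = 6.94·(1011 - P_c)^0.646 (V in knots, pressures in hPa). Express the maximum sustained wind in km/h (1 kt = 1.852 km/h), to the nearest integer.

ΔP = 1011 − 960 = 51 hPa.
V ≈ 6.94 × 51^0.646 = 6.94 × 12.679 ≈ 87.993 kt.
87.993 × 1.852 ≈ 162.96 km/h → 163 km/h.

163 km/h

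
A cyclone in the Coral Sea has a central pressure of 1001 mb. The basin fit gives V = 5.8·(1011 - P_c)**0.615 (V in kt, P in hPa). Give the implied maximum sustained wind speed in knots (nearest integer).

24 kt

ΔP = 1011 − 1001 = 10 mb.
10^0.615 ≈ 4.121.
V ≈ 5.8 × 4.121 ≈ 23.9 kt.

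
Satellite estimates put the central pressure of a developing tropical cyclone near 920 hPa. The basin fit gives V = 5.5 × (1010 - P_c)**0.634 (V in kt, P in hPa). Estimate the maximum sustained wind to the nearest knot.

ΔP = 1010 − 920 = 90 hPa.
90^0.634 ≈ 17.338.
V ≈ 5.5 × 17.338 ≈ 95.4 kt.

95 kt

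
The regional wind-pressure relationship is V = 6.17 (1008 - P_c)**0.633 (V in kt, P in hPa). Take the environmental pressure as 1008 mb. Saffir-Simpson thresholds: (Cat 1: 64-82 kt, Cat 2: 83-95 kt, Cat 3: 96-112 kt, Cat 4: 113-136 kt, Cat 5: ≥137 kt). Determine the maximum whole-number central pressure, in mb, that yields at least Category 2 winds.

Category 2 begins at V = 83 kt.
Required ΔP = (83/6.17)^(1/0.633) = 13.452^1.580 ≈ 60.71 mb.
P_c ≤ 1008 − 60.71 = 947.29, so the highest integer P_c is 947 mb.

947 mb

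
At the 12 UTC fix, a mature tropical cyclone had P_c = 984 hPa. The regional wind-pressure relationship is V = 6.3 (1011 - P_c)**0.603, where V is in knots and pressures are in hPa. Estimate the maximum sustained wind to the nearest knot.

ΔP = 1011 − 984 = 27 hPa.
27^0.603 ≈ 7.296.
V ≈ 6.3 × 7.296 ≈ 46.0 kt.

46 kt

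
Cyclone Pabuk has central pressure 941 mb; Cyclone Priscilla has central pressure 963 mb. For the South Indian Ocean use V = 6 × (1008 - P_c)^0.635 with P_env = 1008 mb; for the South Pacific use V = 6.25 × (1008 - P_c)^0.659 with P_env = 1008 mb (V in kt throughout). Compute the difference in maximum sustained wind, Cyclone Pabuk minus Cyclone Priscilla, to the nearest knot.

10 kt

Cyclone Pabuk: ΔP = 67; V ≈ 6 × 67^0.635 ≈ 86.64 kt.
Cyclone Priscilla: ΔP = 45; V ≈ 6.25 × 45^0.659 ≈ 76.80 kt.
Difference ≈ 86.64 − 76.80 = 9.84 → 10 kt.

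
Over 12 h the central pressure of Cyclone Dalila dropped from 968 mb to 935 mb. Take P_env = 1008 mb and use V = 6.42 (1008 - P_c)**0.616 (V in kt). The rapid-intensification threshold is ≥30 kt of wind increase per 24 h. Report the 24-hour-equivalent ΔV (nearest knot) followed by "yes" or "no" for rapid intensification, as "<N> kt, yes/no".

V₁: ΔP = 40, V ≈ 6.42 × 40^0.616 ≈ 62.29 kt.
V₂: ΔP = 73, V ≈ 6.42 × 73^0.616 ≈ 90.23 kt.
ΔV over 12 h = 27.94 kt → 24 h equivalent = 27.94 × 24/12 ≈ 55.88 kt.
56 kt ≥ 30 kt ⇒ rapid intensification.

56 kt, yes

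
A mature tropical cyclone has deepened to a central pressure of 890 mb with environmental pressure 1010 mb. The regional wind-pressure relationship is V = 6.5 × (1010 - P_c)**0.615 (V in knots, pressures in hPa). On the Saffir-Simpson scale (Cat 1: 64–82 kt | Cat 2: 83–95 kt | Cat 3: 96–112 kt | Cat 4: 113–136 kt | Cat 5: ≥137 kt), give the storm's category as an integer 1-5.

ΔP = 1010 − 890 = 120 mb.
V ≈ 6.5 × 120^0.615 = 6.5 × 19.00 ≈ 123 kt.
123 kt falls in the Category 4 band.

4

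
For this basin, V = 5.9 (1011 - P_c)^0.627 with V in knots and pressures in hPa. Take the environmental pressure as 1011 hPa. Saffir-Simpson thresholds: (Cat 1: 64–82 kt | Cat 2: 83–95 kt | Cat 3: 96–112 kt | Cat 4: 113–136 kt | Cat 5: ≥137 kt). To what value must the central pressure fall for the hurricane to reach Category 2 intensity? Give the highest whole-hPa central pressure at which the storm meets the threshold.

943 hPa

Category 2 begins at V = 83 kt.
Required ΔP = (83/5.9)^(1/0.627) = 14.068^1.595 ≈ 67.81 hPa.
P_c ≤ 1011 − 67.81 = 943.19, so the highest integer P_c is 943 hPa.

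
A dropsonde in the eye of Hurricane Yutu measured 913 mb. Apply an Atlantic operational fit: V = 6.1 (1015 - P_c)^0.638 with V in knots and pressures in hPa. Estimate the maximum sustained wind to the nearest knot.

117 kt

ΔP = 1015 − 913 = 102 mb.
102^0.638 ≈ 19.120.
V ≈ 6.1 × 19.120 ≈ 116.6 kt.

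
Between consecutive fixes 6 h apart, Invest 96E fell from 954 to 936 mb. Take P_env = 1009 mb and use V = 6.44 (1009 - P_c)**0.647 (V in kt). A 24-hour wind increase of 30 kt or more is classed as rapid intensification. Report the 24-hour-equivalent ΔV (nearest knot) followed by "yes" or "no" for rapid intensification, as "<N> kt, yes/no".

69 kt, yes

V₁: ΔP = 55, V ≈ 6.44 × 55^0.647 ≈ 86.08 kt.
V₂: ΔP = 73, V ≈ 6.44 × 73^0.647 ≈ 103.38 kt.
ΔV over 6 h = 17.30 kt → 24 h equivalent = 17.30 × 24/6 ≈ 69.20 kt.
69 kt ≥ 30 kt ⇒ rapid intensification.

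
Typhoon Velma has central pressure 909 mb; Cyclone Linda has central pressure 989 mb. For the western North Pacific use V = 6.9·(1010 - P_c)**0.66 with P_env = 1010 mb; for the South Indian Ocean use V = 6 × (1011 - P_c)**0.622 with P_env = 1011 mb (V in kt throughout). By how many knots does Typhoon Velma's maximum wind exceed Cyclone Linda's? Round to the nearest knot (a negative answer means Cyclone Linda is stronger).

104 kt

Typhoon Velma: ΔP = 101; V ≈ 6.9 × 101^0.66 ≈ 145.11 kt.
Cyclone Linda: ΔP = 22; V ≈ 6 × 22^0.622 ≈ 41.03 kt.
Difference ≈ 145.11 − 41.03 = 104.08 → 104 kt.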